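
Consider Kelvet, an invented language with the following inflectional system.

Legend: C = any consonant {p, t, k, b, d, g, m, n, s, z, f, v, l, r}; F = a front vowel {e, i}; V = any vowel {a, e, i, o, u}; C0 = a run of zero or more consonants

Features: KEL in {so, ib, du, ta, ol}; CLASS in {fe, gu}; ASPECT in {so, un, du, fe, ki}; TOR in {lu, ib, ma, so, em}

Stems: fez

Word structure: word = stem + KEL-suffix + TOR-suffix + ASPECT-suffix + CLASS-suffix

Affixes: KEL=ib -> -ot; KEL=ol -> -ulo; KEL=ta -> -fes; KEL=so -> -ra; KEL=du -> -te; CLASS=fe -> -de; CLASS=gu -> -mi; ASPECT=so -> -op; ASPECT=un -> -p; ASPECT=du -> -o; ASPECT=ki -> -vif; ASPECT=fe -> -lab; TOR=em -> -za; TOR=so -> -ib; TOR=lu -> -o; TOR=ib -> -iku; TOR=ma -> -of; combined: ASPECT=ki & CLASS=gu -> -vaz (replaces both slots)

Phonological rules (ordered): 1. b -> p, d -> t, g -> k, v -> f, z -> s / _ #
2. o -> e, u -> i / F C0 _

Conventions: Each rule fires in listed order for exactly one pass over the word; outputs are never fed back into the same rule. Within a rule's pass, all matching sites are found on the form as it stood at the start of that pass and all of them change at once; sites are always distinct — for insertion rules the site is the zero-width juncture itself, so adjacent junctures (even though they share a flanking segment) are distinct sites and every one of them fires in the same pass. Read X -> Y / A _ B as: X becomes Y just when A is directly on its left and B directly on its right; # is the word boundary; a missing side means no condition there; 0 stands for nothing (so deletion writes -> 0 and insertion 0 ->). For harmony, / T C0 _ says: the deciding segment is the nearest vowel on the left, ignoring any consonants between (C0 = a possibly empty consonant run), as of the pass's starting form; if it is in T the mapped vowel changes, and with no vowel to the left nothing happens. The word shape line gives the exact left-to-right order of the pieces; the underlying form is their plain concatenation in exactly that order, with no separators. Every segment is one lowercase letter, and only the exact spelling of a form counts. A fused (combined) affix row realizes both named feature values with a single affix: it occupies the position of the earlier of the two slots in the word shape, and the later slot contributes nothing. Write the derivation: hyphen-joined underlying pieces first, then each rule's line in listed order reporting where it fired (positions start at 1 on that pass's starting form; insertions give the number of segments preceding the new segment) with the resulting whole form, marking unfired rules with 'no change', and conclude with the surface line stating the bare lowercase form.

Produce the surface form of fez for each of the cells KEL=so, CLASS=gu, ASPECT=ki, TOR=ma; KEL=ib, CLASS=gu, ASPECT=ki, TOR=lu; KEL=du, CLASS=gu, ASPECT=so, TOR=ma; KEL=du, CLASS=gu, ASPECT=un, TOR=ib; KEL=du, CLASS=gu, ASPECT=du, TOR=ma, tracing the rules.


cell KEL=so, CLASS=gu, ASPECT=ki, TOR=ma:
underlying: fez-ra-of-vaz
1. b -> p, d -> t, g -> k, v -> f, z -> s / _ #: fires at position(s) 10: fezraofvas
2. o -> e, u -> i / F C0 _: no change
surface: fezraofvas

cell KEL=ib, CLASS=gu, ASPECT=ki, TOR=lu:
underlying: fez-ot-o-vaz
1. b -> p, d -> t, g -> k, v -> f, z -> s / _ #: fires at position(s) 9: fezotovas
2. o -> e, u -> i / F C0 _: fires at position(s) 4: fezetovas
surface: fezetovas

cell KEL=du, CLASS=gu, ASPECT=so, TOR=ma:
underlying: fez-te-of-op-mi
1. b -> p, d -> t, g -> k, v -> f, z -> s / _ #: no change
2. o -> e, u -> i / F C0 _: fires at position(s) 6: fezteefopmi
surface: fezteefopmi

cell KEL=du, CLASS=gu, ASPECT=un, TOR=ib:
underlying: fez-te-iku-p-mi
1. b -> p, d -> t, g -> k, v -> f, z -> s / _ #: no change
2. o -> e, u -> i / F C0 _: fires at position(s) 8: fezteikipmi
surface: fezteikipmi

cell KEL=du, CLASS=gu, ASPECT=du, TOR=ma:
underlying: fez-te-of-o-mi
1. b -> p, d -> t, g -> k, v -> f, z -> s / _ #: no change
2. o -> e, u -> i / F C0 _: fires at position(s) 6: fezteefomi
surface: fezteefomi


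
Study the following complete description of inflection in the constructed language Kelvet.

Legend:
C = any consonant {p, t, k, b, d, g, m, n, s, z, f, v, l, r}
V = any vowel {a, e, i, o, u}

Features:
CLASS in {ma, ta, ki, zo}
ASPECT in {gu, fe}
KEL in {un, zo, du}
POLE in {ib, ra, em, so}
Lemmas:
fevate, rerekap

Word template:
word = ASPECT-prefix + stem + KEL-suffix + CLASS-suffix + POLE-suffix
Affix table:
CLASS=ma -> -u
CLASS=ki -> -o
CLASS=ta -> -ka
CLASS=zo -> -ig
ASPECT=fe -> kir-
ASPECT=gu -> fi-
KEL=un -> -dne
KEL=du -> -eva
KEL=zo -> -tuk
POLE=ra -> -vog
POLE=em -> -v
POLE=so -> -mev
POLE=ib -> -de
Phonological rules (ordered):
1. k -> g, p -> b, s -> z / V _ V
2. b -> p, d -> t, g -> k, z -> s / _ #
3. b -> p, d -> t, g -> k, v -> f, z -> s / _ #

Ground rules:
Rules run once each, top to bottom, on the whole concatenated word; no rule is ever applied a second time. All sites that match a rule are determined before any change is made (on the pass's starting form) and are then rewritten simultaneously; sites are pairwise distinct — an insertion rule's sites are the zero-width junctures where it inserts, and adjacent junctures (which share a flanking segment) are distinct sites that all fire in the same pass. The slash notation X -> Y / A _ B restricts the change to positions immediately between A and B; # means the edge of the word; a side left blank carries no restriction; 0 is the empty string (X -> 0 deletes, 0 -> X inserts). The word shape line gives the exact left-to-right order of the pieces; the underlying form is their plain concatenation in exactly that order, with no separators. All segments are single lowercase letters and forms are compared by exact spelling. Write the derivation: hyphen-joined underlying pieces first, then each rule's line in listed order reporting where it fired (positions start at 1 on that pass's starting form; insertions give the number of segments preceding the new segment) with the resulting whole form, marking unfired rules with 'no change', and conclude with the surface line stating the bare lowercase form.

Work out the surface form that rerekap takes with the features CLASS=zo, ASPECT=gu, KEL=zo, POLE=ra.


underlying: fi-rerekap-tuk-ig-vog
1. k -> g, p -> b, s -> z / V _ V: fires at position(s) 7, 12: fireregaptugigvog
2. b -> p, d -> t, g -> k, z -> s / _ #: fires at position(s) 17: fireregaptugigvok
3. b -> p, d -> t, g -> k, v -> f, z -> s / _ #: no change
surface: fireregaptugigvok


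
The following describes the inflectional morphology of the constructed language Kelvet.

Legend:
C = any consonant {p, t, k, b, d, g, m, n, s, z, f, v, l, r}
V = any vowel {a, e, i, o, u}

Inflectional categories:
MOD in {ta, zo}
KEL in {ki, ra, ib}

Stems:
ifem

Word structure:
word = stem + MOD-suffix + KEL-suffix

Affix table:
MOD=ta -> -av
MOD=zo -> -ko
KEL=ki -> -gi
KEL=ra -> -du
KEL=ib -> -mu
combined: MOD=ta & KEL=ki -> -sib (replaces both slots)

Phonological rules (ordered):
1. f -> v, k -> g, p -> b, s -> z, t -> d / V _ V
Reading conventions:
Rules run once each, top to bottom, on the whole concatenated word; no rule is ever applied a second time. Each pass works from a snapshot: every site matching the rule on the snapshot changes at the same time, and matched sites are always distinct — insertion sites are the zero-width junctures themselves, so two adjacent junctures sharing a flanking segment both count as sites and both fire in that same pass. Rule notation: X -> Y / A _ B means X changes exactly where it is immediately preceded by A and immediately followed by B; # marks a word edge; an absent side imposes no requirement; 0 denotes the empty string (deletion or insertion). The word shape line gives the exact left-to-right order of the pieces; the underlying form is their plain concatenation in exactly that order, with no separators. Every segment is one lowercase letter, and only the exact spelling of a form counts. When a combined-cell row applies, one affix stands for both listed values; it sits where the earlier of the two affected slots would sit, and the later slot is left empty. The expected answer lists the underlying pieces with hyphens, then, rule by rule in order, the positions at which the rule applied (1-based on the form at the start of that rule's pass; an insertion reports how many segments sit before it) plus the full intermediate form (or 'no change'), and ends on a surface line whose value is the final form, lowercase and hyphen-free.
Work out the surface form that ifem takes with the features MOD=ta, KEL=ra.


underlying: ifem-av-du
1. f -> v, k -> g, p -> b, s -> z, t -> d / V _ V: fires at position(s) 2: ivemavdu
surface: ivemavdu


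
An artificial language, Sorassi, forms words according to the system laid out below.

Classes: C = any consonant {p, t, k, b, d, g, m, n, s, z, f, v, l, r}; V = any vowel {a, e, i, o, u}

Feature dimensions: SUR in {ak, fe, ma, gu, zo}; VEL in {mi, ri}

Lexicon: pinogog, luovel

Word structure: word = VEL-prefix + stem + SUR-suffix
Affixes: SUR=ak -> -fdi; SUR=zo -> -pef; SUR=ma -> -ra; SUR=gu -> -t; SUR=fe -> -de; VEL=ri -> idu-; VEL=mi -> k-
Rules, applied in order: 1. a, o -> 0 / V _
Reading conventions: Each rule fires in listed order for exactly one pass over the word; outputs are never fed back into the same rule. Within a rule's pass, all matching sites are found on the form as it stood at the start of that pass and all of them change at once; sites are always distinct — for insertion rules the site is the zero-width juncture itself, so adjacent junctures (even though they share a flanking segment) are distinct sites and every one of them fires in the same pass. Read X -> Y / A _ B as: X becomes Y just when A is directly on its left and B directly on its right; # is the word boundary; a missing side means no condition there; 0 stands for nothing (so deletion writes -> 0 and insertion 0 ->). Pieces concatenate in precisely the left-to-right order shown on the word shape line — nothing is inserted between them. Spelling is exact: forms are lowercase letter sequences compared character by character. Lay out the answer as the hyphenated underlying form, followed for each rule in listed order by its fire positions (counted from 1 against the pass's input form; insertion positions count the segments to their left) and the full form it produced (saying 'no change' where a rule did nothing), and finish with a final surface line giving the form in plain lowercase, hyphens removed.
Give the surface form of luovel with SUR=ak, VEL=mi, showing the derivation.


underlying: k-luovel-fdi
1. a, o -> 0 / V _: fires at position(s) 4: kluvelfdi
surface: kluvelfdi


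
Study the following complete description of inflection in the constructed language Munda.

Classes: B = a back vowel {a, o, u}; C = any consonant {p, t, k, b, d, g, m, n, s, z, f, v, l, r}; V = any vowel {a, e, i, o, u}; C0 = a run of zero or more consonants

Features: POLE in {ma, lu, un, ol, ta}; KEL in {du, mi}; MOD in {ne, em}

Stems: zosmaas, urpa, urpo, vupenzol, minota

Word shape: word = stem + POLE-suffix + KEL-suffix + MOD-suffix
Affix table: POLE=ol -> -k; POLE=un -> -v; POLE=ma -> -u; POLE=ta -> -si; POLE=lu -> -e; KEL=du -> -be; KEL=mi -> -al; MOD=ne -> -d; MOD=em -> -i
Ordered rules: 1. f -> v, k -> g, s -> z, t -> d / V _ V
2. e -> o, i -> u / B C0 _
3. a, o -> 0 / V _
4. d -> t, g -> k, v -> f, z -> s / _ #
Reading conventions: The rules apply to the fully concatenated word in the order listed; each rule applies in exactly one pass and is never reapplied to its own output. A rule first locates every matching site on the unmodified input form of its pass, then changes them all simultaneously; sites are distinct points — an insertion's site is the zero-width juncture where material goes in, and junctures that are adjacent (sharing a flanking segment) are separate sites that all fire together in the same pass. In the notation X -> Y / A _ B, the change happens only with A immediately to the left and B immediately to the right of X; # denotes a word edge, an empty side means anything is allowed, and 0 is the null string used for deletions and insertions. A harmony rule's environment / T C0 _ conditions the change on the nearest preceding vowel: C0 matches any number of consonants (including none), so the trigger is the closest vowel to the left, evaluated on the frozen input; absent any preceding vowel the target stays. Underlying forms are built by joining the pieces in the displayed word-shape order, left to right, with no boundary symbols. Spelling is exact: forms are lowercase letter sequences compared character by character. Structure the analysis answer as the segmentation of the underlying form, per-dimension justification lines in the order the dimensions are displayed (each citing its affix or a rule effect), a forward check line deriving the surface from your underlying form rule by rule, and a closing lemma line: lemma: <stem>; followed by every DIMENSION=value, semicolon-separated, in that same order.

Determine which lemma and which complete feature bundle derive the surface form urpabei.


underlying: urpa-e-be-i
POLE=lu - signalled by the affix -e
KEL=du - signalled by the affix -be
MOD=em - signalled by the affix -i
check: urpaebei -> urpaebei -> urpaobei -> urpabei -> urpabei
lemma: urpa; POLE=lu; KEL=du; MOD=em


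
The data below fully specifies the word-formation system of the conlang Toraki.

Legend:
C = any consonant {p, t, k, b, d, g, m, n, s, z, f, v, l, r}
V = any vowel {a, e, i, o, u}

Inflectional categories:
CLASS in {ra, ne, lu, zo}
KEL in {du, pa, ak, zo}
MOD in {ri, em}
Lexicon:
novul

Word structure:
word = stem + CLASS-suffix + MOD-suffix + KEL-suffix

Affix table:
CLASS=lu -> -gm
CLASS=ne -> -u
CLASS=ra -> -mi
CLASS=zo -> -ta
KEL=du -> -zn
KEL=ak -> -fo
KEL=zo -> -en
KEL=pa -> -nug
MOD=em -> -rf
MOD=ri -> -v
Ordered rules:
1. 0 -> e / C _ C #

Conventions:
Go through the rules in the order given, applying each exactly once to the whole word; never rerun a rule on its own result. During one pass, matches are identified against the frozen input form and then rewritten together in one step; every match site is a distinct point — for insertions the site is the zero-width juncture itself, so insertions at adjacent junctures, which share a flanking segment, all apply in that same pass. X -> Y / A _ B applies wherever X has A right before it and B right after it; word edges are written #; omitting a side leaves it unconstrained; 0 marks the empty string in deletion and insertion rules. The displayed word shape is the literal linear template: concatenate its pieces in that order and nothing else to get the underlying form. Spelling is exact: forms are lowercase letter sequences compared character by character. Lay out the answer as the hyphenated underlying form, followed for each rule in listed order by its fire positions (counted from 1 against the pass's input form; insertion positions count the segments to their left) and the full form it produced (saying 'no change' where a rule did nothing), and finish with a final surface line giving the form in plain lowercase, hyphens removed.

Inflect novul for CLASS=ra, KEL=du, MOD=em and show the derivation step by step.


underlying: novul-mi-rf-zn
1. 0 -> e / C _ C #: inserts after position(s) 10: novulmirfzen
surface: novulmirfzen


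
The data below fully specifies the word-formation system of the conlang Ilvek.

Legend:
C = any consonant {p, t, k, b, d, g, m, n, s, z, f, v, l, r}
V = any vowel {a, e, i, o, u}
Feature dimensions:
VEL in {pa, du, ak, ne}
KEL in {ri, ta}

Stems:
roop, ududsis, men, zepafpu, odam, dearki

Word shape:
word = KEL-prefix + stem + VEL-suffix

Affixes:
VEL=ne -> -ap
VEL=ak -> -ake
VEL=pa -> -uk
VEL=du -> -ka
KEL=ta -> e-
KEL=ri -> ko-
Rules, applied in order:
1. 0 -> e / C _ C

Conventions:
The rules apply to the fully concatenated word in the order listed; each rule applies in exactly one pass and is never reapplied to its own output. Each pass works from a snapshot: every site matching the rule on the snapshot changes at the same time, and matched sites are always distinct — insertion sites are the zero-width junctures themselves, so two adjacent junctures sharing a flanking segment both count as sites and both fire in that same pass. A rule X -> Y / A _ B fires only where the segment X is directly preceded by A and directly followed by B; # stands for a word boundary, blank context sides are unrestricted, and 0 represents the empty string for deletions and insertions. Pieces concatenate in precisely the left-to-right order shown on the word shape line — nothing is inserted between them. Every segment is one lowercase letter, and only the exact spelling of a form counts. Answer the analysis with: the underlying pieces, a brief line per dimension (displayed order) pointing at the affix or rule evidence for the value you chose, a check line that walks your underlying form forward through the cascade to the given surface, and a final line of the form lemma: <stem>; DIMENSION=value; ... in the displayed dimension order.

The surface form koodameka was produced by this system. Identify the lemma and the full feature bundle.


underlying: ko-odam-ka
VEL=du - signalled by the affix -ka
KEL=ri - signalled by the affix ko-
check: koodamka -> koodameka
lemma: odam; VEL=du; KEL=ri


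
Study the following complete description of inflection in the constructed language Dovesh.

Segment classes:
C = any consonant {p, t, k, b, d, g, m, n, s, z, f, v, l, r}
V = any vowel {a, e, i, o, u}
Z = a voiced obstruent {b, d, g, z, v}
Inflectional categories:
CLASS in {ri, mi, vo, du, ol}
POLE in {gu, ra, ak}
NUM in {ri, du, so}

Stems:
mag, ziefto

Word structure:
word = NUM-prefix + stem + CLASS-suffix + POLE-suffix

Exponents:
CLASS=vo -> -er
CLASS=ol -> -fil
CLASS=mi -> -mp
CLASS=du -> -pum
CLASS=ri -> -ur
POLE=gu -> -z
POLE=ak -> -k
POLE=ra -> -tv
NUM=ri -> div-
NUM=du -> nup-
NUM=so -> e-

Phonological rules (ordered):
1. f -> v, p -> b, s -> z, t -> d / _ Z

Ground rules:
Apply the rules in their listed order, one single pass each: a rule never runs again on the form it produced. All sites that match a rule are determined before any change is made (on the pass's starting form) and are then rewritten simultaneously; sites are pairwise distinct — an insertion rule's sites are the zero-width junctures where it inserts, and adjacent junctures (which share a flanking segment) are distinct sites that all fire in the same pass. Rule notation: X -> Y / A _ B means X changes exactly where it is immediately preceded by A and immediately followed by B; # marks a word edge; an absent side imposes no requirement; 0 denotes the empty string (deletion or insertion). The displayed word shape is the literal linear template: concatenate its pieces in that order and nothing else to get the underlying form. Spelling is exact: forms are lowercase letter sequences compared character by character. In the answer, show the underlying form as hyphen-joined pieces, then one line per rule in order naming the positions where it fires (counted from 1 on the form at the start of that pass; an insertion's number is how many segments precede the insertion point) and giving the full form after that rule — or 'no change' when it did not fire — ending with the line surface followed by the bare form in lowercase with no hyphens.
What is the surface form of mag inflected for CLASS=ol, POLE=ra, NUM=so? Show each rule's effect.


underlying: e-mag-fil-tv
1. f -> v, p -> b, s -> z, t -> d / _ Z: fires at position(s) 8: emagfildv
surface: emagfildv


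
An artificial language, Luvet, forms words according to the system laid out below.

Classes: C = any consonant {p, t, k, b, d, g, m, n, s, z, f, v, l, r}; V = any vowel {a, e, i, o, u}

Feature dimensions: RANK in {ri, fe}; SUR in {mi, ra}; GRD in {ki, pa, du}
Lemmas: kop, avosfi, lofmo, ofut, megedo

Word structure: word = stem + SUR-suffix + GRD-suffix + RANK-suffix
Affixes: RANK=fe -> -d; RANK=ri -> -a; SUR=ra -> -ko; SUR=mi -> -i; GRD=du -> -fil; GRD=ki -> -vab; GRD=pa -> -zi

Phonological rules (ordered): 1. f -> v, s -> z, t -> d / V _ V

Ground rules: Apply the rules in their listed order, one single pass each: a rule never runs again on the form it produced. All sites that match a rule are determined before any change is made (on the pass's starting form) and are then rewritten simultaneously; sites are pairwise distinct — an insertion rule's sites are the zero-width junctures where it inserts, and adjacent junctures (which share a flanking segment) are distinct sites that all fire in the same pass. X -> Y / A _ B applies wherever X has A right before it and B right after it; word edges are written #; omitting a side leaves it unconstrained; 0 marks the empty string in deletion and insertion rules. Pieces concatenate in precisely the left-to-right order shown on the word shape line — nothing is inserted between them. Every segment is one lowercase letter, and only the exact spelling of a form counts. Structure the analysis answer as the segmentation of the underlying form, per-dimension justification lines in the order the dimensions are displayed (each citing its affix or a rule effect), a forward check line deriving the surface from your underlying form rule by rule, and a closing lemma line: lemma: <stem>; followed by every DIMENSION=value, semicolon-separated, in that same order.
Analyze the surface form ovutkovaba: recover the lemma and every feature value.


underlying: ofut-ko-vab-a
RANK=ri - signalled by the affix -a
SUR=ra - signalled by the affix -ko
GRD=ki - signalled by the affix -vab
check: ofutkovaba -> ovutkovaba
lemma: ofut; RANK=ri; SUR=ra; GRD=ki


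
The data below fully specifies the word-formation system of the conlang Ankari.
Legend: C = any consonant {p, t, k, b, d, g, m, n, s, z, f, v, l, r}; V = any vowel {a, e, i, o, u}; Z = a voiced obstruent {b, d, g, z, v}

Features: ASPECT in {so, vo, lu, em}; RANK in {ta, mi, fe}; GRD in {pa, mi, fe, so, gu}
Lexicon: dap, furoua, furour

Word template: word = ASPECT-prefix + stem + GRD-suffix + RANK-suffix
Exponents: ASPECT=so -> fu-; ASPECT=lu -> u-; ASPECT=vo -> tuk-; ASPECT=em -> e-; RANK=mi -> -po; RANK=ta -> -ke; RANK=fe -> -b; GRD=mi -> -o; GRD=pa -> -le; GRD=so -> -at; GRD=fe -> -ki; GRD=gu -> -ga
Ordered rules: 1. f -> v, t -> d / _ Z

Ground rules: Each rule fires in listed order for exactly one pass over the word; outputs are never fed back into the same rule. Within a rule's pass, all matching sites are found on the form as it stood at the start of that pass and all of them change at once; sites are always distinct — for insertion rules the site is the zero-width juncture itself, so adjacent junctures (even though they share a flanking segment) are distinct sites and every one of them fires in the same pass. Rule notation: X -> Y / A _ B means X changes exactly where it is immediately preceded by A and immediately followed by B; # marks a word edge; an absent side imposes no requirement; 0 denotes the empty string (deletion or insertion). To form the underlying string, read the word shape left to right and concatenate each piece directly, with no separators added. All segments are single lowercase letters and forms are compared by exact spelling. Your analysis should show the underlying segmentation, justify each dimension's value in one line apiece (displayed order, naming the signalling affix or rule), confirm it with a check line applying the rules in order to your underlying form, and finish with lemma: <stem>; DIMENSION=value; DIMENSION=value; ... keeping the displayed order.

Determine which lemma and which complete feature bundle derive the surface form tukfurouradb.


underlying: tuk-furour-at-b
ASPECT=vo - signalled by the affix tuk-
RANK=fe - signalled by the affix -b
GRD=so - signalled by the affix -at
check: tukfurouratb -> tukfurouradb
lemma: furour; ASPECT=vo; RANK=fe; GRD=so


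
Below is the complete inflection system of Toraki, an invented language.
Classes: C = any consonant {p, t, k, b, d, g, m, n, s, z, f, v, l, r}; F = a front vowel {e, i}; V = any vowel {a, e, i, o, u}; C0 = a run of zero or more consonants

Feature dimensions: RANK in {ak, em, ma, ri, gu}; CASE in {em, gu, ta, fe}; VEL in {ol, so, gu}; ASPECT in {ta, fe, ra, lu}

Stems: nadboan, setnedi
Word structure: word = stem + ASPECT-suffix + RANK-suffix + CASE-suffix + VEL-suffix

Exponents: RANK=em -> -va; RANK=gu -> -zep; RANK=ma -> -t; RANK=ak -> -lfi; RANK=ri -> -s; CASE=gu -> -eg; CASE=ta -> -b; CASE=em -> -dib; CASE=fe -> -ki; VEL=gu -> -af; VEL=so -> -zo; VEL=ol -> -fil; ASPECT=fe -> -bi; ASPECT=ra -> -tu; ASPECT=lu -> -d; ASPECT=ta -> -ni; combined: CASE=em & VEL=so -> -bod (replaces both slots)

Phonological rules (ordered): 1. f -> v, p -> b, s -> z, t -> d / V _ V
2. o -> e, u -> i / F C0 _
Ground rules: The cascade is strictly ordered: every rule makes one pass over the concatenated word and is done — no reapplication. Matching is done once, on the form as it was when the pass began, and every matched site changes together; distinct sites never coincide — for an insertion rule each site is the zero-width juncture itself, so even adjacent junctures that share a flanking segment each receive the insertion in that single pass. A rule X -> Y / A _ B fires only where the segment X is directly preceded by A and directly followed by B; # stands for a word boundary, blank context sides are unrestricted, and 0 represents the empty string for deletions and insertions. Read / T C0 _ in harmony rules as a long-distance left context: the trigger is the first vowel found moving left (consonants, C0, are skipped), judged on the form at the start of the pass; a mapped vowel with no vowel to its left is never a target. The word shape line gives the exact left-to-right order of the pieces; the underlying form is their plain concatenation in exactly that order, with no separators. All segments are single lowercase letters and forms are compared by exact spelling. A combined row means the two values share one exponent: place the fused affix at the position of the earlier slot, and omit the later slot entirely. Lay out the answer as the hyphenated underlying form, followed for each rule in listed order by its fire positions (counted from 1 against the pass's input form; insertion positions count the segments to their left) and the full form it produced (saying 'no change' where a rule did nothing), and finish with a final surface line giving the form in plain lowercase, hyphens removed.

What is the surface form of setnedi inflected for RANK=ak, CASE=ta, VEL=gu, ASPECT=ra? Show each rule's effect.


underlying: setnedi-tu-lfi-b-af
1. f -> v, p -> b, s -> z, t -> d / V _ V: fires at position(s) 8: setnedidulfibaf
2. o -> e, u -> i / F C0 _: fires at position(s) 9: setnedidilfibaf
surface: setnedidilfibaf


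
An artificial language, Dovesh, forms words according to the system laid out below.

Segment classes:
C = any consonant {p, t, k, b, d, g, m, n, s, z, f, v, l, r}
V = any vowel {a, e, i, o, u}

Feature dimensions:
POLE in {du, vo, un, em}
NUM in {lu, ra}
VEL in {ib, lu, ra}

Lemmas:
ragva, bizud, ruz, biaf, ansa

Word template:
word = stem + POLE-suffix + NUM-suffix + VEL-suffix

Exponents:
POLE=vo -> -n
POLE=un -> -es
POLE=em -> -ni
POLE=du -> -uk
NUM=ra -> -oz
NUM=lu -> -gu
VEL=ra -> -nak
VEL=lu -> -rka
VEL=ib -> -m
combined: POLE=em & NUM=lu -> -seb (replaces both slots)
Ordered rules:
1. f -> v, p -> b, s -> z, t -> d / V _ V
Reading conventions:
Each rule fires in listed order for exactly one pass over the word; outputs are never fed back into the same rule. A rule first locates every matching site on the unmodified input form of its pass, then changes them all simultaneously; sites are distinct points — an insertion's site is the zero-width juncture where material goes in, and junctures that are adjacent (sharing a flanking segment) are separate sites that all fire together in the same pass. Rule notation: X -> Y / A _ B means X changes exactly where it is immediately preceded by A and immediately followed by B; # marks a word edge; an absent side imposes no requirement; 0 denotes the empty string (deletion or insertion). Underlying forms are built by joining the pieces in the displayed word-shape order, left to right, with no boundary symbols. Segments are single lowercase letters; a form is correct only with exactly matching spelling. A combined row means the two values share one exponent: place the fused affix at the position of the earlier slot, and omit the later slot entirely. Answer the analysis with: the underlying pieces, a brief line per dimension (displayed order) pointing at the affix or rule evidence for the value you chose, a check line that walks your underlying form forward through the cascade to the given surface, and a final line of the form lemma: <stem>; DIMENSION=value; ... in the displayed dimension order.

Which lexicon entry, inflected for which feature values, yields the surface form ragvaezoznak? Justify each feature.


underlying: ragva-es-oz-nak
POLE=un - signalled by the affix -es
NUM=ra - signalled by the affix -oz
VEL=ra - signalled by the affix -nak
check: ragvaesoznak -> ragvaezoznak
lemma: ragva; POLE=un; NUM=ra; VEL=ra


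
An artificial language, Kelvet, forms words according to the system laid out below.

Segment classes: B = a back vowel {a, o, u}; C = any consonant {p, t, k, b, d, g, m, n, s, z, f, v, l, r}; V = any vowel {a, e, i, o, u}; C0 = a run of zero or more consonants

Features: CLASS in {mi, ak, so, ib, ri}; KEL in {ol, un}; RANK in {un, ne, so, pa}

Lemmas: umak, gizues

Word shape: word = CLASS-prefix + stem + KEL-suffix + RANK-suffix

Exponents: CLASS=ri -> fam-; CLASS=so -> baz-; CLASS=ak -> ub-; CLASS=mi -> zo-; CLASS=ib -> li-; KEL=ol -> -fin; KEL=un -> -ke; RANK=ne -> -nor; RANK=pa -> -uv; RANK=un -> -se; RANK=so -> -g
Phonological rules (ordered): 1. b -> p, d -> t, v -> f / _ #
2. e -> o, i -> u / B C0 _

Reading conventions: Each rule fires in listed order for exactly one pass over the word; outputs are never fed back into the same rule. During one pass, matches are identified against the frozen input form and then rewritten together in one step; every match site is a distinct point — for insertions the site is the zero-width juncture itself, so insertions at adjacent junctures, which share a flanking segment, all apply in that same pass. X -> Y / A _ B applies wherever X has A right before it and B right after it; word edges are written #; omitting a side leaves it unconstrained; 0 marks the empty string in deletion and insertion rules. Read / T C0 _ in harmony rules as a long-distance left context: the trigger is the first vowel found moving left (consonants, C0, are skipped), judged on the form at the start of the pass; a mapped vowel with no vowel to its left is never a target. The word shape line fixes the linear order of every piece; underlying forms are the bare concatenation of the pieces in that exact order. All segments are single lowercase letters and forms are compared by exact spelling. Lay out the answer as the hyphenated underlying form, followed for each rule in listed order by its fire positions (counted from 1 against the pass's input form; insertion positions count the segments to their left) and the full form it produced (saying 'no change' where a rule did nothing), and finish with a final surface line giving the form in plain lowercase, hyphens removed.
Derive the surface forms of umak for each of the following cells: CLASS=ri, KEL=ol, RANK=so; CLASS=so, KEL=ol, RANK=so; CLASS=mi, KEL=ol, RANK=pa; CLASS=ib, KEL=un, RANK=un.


cell CLASS=ri, KEL=ol, RANK=so:
underlying: fam-umak-fin-g
1. b -> p, d -> t, v -> f / _ #: no change
2. e -> o, i -> u / B C0 _: fires at position(s) 9: famumakfung
surface: famumakfung

cell CLASS=so, KEL=ol, RANK=so:
underlying: baz-umak-fin-g
1. b -> p, d -> t, v -> f / _ #: no change
2. e -> o, i -> u / B C0 _: fires at position(s) 9: bazumakfung
surface: bazumakfung

cell CLASS=mi, KEL=ol, RANK=pa:
underlying: zo-umak-fin-uv
1. b -> p, d -> t, v -> f / _ #: fires at position(s) 11: zoumakfinuf
2. e -> o, i -> u / B C0 _: fires at position(s) 8: zoumakfunuf
surface: zoumakfunuf

cell CLASS=ib, KEL=un, RANK=un:
underlying: li-umak-ke-se
1. b -> p, d -> t, v -> f / _ #: no change
2. e -> o, i -> u / B C0 _: fires at position(s) 8: liumakkose
surface: liumakkose


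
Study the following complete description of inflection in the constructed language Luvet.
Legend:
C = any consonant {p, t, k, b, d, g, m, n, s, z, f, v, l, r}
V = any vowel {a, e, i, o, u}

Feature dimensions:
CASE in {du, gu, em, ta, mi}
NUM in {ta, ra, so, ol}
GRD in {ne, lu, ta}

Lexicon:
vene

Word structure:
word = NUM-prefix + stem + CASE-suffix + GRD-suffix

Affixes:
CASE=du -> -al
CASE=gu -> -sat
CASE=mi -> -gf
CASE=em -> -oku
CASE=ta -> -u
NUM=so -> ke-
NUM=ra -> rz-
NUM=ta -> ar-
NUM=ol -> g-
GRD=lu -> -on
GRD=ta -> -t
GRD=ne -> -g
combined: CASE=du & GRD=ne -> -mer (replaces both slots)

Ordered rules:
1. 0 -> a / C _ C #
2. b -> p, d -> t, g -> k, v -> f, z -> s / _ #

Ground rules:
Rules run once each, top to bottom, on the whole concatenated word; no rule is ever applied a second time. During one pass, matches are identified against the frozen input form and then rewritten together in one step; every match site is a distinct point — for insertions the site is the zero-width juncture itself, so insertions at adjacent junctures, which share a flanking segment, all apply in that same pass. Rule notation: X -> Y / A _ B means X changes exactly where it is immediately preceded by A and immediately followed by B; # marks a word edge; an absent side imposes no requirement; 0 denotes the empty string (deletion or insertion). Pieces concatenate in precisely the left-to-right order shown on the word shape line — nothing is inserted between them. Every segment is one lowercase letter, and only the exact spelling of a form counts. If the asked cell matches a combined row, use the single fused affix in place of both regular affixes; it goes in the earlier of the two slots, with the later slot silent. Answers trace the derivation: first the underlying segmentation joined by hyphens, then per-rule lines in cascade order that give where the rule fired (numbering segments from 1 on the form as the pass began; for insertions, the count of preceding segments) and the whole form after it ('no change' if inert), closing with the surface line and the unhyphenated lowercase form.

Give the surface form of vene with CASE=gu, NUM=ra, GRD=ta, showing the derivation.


underlying: rz-vene-sat-t
1. 0 -> a / C _ C #: inserts after position(s) 9: rzvenesatat
2. b -> p, d -> t, g -> k, v -> f, z -> s / _ #: no change
surface: rzvenesatat


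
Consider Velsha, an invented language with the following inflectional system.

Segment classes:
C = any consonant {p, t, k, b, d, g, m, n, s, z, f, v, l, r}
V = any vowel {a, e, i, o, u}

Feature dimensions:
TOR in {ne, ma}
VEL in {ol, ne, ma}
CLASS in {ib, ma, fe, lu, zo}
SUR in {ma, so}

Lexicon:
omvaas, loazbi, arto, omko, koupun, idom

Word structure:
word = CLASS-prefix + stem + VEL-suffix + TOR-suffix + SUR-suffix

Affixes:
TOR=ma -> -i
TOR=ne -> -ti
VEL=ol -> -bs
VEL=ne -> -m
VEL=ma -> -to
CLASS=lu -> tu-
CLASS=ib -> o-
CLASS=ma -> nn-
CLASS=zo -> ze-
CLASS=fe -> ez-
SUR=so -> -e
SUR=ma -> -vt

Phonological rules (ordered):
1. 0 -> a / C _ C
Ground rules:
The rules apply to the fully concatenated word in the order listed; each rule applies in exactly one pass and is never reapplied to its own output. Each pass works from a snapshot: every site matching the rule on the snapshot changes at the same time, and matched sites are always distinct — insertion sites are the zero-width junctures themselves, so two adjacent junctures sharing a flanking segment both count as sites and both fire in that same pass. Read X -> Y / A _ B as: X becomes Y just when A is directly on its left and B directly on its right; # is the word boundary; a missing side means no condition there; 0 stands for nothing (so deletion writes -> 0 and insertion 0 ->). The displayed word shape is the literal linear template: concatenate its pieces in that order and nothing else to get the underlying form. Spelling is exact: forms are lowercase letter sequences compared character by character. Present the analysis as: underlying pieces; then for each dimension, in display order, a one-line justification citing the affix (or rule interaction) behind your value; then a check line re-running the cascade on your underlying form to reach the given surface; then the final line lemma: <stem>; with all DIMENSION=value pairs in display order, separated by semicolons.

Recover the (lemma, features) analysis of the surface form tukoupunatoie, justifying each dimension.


underlying: tu-koupun-to-i-e
TOR=ma - signalled by the affix -i
VEL=ma - signalled by the affix -to
CLASS=lu - signalled by the affix tu-
SUR=so - signalled by the affix -e
check: tukoupuntoie -> tukoupunatoie
lemma: koupun; TOR=ma; VEL=ma; CLASS=lu; SUR=so


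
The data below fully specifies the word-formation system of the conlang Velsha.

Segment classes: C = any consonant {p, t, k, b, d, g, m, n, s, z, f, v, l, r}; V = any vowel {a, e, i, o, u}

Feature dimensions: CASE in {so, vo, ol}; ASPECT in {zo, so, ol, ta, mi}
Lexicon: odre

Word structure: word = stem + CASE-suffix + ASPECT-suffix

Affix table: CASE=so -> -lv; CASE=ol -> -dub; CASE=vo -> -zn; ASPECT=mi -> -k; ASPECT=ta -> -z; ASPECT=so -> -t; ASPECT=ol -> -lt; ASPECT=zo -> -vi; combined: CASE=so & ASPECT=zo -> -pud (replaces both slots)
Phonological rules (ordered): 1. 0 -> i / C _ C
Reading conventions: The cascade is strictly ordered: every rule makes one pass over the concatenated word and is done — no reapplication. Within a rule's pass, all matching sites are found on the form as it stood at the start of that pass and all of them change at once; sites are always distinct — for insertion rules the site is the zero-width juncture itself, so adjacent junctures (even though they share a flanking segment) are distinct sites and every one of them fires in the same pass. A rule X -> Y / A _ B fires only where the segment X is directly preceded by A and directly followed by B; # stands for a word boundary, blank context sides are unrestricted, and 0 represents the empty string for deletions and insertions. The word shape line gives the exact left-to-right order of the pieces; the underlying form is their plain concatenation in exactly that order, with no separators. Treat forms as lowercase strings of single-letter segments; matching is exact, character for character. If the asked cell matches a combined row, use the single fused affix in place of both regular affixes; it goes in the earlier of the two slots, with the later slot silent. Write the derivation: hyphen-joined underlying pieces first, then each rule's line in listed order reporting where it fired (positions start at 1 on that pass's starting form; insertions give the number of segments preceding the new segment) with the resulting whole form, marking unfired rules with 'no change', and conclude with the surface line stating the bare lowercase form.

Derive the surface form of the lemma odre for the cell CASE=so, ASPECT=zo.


underlying: odre-pud
1. 0 -> i / C _ C: inserts after position(s) 2: odirepud
surface: odirepud


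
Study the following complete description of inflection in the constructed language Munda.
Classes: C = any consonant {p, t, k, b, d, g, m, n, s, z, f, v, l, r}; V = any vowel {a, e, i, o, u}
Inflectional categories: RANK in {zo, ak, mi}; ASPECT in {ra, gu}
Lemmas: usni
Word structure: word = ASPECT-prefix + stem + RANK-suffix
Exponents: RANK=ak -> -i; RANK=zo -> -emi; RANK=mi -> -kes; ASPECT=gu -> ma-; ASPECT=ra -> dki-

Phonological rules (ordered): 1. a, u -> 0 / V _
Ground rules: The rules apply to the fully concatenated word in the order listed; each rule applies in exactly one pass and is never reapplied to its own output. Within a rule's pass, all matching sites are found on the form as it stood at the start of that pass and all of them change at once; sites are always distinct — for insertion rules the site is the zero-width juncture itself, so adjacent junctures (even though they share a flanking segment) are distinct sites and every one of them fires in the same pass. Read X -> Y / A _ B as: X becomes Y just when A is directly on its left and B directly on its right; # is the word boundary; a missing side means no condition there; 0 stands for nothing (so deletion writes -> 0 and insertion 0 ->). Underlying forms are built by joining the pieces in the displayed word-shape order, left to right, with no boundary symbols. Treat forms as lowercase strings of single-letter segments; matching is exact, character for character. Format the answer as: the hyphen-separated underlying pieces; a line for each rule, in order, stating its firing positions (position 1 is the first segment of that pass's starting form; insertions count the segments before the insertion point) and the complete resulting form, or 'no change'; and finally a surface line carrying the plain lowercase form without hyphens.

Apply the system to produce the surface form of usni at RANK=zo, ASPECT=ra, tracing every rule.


underlying: dki-usni-emi
1. a, u -> 0 / V _: fires at position(s) 4: dkisniemi
surface: dkisniemi
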